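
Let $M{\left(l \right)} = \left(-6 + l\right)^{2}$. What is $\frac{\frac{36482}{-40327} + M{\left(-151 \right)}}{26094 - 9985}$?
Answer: $\frac{993983741}{649627643} \approx 1.5301$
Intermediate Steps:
$\frac{\frac{36482}{-40327} + M{\left(-151 \right)}}{26094 - 9985} = \frac{\frac{36482}{-40327} + \left(-6 - 151\right)^{2}}{26094 - 9985} = \frac{36482 \left(- \frac{1}{40327}\right) + \left(-157\right)^{2}}{16109} = \left(- \frac{36482}{40327} + 24649\right) \frac{1}{16109} = \frac{993983741}{40327} \cdot \frac{1}{16109} = \frac{993983741}{649627643}$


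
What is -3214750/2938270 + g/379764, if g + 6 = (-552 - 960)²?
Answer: 91607406371/18597486138 ≈ 4.9258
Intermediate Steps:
g = 2286138 (g = -6 + (-552 - 960)² = -6 + (-1512)² = -6 + 2286144 = 2286138)
-3214750/2938270 + g/379764 = -3214750/2938270 + 2286138/379764 = -3214750*1/2938270 + 2286138*(1/379764) = -321475/293827 + 381023/63294 = 91607406371/18597486138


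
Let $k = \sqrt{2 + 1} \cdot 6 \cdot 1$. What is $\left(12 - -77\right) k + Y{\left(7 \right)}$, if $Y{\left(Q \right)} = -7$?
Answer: $-7 + 534 \sqrt{3} \approx 917.92$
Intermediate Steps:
$k = 6 \sqrt{3}$ ($k = \sqrt{3} \cdot 6 \cdot 1 = 6 \sqrt{3} \cdot 1 = 6 \sqrt{3} \approx 10.392$)
$\left(12 - -77\right) k + Y{\left(7 \right)} = \left(12 - -77\right) 6 \sqrt{3} - 7 = \left(12 + 77\right) 6 \sqrt{3} - 7 = 89 \cdot 6 \sqrt{3} - 7 = 534 \sqrt{3} - 7 = -7 + 534 \sqrt{3}$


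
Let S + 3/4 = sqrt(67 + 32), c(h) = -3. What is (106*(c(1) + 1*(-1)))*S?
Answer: 318 - 1272*sqrt(11) ≈ -3900.7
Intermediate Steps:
S = -3/4 + 3*sqrt(11) (S = -3/4 + sqrt(67 + 32) = -3/4 + sqrt(99) = -3/4 + 3*sqrt(11) ≈ 9.1999)
(106*(c(1) + 1*(-1)))*S = (106*(-3 + 1*(-1)))*(-3/4 + 3*sqrt(11)) = (106*(-3 - 1))*(-3/4 + 3*sqrt(11)) = (106*(-4))*(-3/4 + 3*sqrt(11)) = -424*(-3/4 + 3*sqrt(11)) = 318 - 1272*sqrt(11)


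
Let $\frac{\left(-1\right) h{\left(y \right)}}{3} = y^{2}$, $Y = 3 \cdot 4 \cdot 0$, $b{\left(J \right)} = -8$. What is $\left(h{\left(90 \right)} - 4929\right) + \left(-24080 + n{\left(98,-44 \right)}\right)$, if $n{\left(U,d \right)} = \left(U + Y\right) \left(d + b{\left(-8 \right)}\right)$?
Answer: $-58405$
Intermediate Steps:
$Y = 0$ ($Y = 12 \cdot 0 = 0$)
$n{\left(U,d \right)} = U \left(-8 + d\right)$ ($n{\left(U,d \right)} = \left(U + 0\right) \left(d - 8\right) = U \left(-8 + d\right)$)
$h{\left(y \right)} = - 3 y^{2}$
$\left(h{\left(90 \right)} - 4929\right) + \left(-24080 + n{\left(98,-44 \right)}\right) = \left(- 3 \cdot 90^{2} - 4929\right) - \left(24080 - 98 \left(-8 - 44\right)\right) = \left(\left(-3\right) 8100 - 4929\right) + \left(-24080 + 98 \left(-52\right)\right) = \left(-24300 - 4929\right) - 29176 = -29229 - 29176 = -58405$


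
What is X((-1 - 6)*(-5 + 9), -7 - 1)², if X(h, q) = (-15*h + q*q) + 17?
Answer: 251001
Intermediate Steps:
X(h, q) = 17 + q² - 15*h (X(h, q) = (-15*h + q²) + 17 = (q² - 15*h) + 17 = 17 + q² - 15*h)
X((-1 - 6)*(-5 + 9), -7 - 1)² = (17 + (-7 - 1)² - 15*(-1 - 6)*(-5 + 9))² = (17 + (-8)² - (-105)*4)² = (17 + 64 - 15*(-28))² = (17 + 64 + 420)² = 501² = 251001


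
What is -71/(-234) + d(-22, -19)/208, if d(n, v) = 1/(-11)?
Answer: 6239/20592 ≈ 0.30298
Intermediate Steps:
d(n, v) = -1/11
-71/(-234) + d(-22, -19)/208 = -71/(-234) - 1/11/208 = -71*(-1/234) - 1/11*1/208 = 71/234 - 1/2288 = 6239/20592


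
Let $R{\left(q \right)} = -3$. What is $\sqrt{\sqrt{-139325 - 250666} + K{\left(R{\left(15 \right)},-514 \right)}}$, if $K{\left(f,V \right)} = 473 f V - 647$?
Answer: $\sqrt{728719 + 7 i \sqrt{7959}} \approx 853.65 + 0.366 i$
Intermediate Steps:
$K{\left(f,V \right)} = -647 + 473 V f$ ($K{\left(f,V \right)} = 473 V f - 647 = -647 + 473 V f$)
$\sqrt{\sqrt{-139325 - 250666} + K{\left(R{\left(15 \right)},-514 \right)}} = \sqrt{\sqrt{-139325 - 250666} - \left(647 + 243122 \left(-3\right)\right)} = \sqrt{\sqrt{-389991} + \left(-647 + 729366\right)} = \sqrt{7 i \sqrt{7959} + 728719} = \sqrt{728719 + 7 i \sqrt{7959}}$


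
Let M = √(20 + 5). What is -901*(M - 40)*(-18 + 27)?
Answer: 283815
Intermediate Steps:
M = 5 (M = √25 = 5)
-901*(M - 40)*(-18 + 27) = -901*(5 - 40)*(-18 + 27) = -(-31535)*9 = -901*(-315) = 283815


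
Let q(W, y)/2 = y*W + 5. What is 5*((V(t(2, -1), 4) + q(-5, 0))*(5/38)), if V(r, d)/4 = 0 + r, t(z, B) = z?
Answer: 225/19 ≈ 11.842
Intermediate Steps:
q(W, y) = 10 + 2*W*y (q(W, y) = 2*(y*W + 5) = 2*(W*y + 5) = 2*(5 + W*y) = 10 + 2*W*y)
V(r, d) = 4*r (V(r, d) = 4*(0 + r) = 4*r)
5*((V(t(2, -1), 4) + q(-5, 0))*(5/38)) = 5*((4*2 + (10 + 2*(-5)*0))*(5/38)) = 5*((8 + (10 + 0))*(5*(1/38))) = 5*((8 + 10)*(5/38)) = 5*(18*(5/38)) = 5*(45/19) = 225/19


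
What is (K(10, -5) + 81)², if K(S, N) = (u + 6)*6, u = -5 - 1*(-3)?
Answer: 11025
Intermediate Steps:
u = -2 (u = -5 + 3 = -2)
K(S, N) = 24 (K(S, N) = (-2 + 6)*6 = 4*6 = 24)
(K(10, -5) + 81)² = (24 + 81)² = 105² = 11025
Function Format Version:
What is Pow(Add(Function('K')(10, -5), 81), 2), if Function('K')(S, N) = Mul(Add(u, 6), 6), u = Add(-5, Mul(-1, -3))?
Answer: 11025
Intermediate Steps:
u = -2 (u = Add(-5, 3) = -2)
Function('K')(S, N) = 24 (Function('K')(S, N) = Mul(Add(-2, 6), 6) = Mul(4, 6) = 24)
Pow(Add(Function('K')(10, -5), 81), 2) = Pow(Add(24, 81), 2) = Pow(105, 2) = 11025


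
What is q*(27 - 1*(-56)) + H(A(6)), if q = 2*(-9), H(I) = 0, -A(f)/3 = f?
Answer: -1494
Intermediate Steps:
A(f) = -3*f
q = -18
q*(27 - 1*(-56)) + H(A(6)) = -18*(27 - 1*(-56)) + 0 = -18*(27 + 56) + 0 = -18*83 + 0 = -1494 + 0 = -1494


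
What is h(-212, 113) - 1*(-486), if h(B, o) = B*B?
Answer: 45430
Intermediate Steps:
h(B, o) = B**2
h(-212, 113) - 1*(-486) = (-212)**2 - 1*(-486) = 44944 + 486 = 45430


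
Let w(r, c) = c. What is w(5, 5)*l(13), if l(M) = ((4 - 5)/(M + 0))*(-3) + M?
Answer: 860/13 ≈ 66.154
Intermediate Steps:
l(M) = M + 3/M (l(M) = -1/M*(-3) + M = 3/M + M = M + 3/M)
w(5, 5)*l(13) = 5*(13 + 3/13) = 5*(172/13) = 860/13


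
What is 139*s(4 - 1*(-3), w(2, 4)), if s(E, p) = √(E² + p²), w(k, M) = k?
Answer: 139*√53 ≈ 1011.9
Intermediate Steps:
139*s(4 - 1*(-3), w(2, 4)) = 139*√((4 - 1*(-3))² + 2²) = 139*√((4 + 3)² + 4) = 139*√(7² + 4) = 139*√(49 + 4) = 139*√53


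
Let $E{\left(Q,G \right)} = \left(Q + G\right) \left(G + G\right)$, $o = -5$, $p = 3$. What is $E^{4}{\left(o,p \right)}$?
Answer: $20736$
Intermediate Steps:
$E{\left(Q,G \right)} = 2 G \left(G + Q\right)$ ($E{\left(Q,G \right)} = \left(G + Q\right) 2 G = 2 G \left(G + Q\right)$)
$E^{4}{\left(o,p \right)} = \left(2 \cdot 3 \left(3 - 5\right)\right)^{4} = \left(2 \cdot 3 \left(-2\right)\right)^{4} = \left(-12\right)^{4} = 20736$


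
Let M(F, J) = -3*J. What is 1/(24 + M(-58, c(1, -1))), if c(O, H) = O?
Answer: 1/21 ≈ 0.047619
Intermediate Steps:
1/(24 + M(-58, c(1, -1))) = 1/(24 - 3*1) = 1/(24 - 3) = 1/21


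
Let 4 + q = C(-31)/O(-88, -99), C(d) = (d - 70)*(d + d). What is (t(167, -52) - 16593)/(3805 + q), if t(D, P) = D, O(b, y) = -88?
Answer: -722744/164113 ≈ -4.4039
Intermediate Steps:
C(d) = 2*d*(-70 + d) (C(d) = (-70 + d)*(2*d) = 2*d*(-70 + d))
q = -3307/44 (q = -4 + (2*(-31)*(-70 - 31))/(-88) = -4 + (2*(-31)*(-101))*(-1/88) = -4 + 6262*(-1/88) = -4 - 3131/44 = -3307/44 ≈ -75.159)
(t(167, -52) - 16593)/(3805 + q) = (167 - 16593)/(3805 - 3307/44) = -16426/164113/44 = -16426*44/164113 = -722744/164113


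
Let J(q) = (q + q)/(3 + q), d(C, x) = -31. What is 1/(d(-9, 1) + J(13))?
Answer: -8/235 ≈ -0.034043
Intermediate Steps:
J(q) = 2*q/(3 + q) (J(q) = (2*q)/(3 + q) = 2*q/(3 + q))
1/(d(-9, 1) + J(13)) = 1/(-31 + 2*13/(3 + 13)) = 1/(-31 + 2*13/16) = 1/(-31 + 2*13*(1/16)) = 1/(-31 + 13/8) = 1/(-235/8) = -8/235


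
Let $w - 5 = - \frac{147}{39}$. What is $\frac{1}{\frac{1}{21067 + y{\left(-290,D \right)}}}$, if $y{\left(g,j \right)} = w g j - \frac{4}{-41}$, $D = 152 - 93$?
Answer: $\frac{4603}{533} \approx 8.636$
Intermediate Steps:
$D = 59$
$w = \frac{16}{13}$ ($w = 5 - \frac{147}{39} = 5 - \frac{49}{13} = \frac{16}{13} \approx 1.2308$)
$y{\left(g,j \right)} = \frac{4}{41} + \frac{16 g j}{13}$ ($y{\left(g,j \right)} = \frac{16 g}{13} j - \frac{4}{-41} = \frac{16 g j}{13} - - \frac{4}{41} = \frac{16 g j}{13} + \frac{4}{41} = \frac{4}{41} + \frac{16 g j}{13}$)
$\frac{1}{\frac{1}{21067 + y{\left(-290,D \right)}}} = \frac{1}{\frac{1}{21067 + \left(\frac{4}{41} + \frac{16}{13} \left(-290\right) 59\right)}} = \frac{1}{\frac{1}{21067 + \left(\frac{4}{41} - \frac{273760}{13}\right)}} = \frac{1}{\frac{1}{21067 - \frac{11224108}{533}}} = \frac{1}{\frac{1}{\frac{4603}{533}}} = \frac{1}{\frac{533}{4603}} = \frac{4603}{533}$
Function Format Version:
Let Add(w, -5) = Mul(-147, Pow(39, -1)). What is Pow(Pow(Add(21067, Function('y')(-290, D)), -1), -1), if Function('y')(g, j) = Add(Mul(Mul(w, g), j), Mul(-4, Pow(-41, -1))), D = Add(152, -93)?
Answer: Rational(4603, 533) ≈ 8.6360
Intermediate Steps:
D = 59
w = Rational(16, 13) (w = Add(5, Mul(-147, Pow(39, -1))) = Add(5, Mul(-147, Rational(1, 39))) = Add(5, Rational(-49, 13)) = Rational(16, 13) ≈ 1.2308)
Function('y')(g, j) = Add(Rational(4, 41), Mul(Rational(16, 13), g, j)) (Function('y')(g, j) = Add(Mul(Mul(Rational(16, 13), g), j), Mul(-4, Pow(-41, -1))) = Add(Mul(Rational(16, 13), g, j), Mul(-4, Rational(-1, 41))) = Add(Mul(Rational(16, 13), g, j), Rational(4, 41)) = Add(Rational(4, 41), Mul(Rational(16, 13), g, j)))
Pow(Pow(Add(21067, Function('y')(-290, D)), -1), -1) = Pow(Pow(Add(21067, Add(Rational(4, 41), Mul(Rational(16, 13), -290, 59))), -1), -1) = Pow(Pow(Add(21067, Add(Rational(4, 41), Rational(-273760, 13))), -1), -1) = Pow(Pow(Add(21067, Rational(-11224108, 533)), -1), -1) = Pow(Pow(Rational(4603, 533), -1), -1) = Pow(Rational(533, 4603), -1) = Rational(4603, 533)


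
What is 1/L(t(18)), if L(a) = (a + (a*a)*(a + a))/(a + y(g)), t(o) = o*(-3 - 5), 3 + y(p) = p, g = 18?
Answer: 43/1990704 ≈ 2.1600e-5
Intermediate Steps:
y(p) = -3 + p
t(o) = -8*o (t(o) = o*(-8) = -8*o)
L(a) = (a + 2*a³)/(15 + a) (L(a) = (a + (a*a)*(a + a))/(a + (-3 + 18)) = (a + a²*(2*a))/(a + 15) = (a + 2*a³)/(15 + a))
1/L(t(18)) = 1/((-8*18 + 2*(-8*18)³)/(15 - 8*18)) = 1/((-144 + 2*(-144)³)/(15 - 144)) = 1/((-144 + 2*(-2985984))/(-129)) = 1/(-(-144 - 5971968)/129) = 1/(-1/129*(-5972112)) = 1/(1990704/43) = 43/1990704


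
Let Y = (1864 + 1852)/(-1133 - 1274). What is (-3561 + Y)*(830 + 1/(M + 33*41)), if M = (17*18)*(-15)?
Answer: -23038645203487/7791459 ≈ -2.9569e+6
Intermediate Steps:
M = -4590 (M = 306*(-15) = -4590)
Y = -3716/2407 (Y = 3716/(-2407) = 3716*(-1/2407) = -3716/2407 ≈ -1.5438)
(-3561 + Y)*(830 + 1/(M + 33*41)) = (-3561 - 3716/2407)*(830 + 1/(-4590 + 33*41)) = -8575043*(830 + 1/(-4590 + 1353))/2407 = -8575043*(830 + 1/(-3237))/2407 = -8575043*(830 - 1/3237)/2407 = -8575043/2407*2686709/3237 = -23038645203487/7791459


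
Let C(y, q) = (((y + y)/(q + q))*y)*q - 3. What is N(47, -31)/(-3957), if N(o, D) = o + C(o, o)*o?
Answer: -103729/3957 ≈ -26.214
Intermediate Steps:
C(y, q) = -3 + y**2 (C(y, q) = (((2*y)/((2*q)))*y)*q - 3 = (((2*y)*(1/(2*q)))*y)*q - 3 = ((y/q)*y)*q - 3 = (y**2/q)*q - 3 = y**2 - 3 = -3 + y**2)
N(o, D) = o + o*(-3 + o**2) (N(o, D) = o + (-3 + o**2)*o = o + o*(-3 + o**2))
N(47, -31)/(-3957) = (47*(-2 + 47**2))/(-3957) = (47*(-2 + 2209))*(-1/3957) = (47*2207)*(-1/3957) = 103729*(-1/3957) = -103729/3957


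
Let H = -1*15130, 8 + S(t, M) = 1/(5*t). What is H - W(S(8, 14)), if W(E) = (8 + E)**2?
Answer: -24208001/1600 ≈ -15130.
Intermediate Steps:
S(t, M) = -8 + 1/(5*t)
H = -15130
H - W(S(8, 14)) = -15130 - (8 + (-8 + (1/5)/8))**2 = -15130 - (8 + (-8 + (1/5)*(1/8)))**2 = -15130 - (8 + (-8 + 1/40))**2 = -15130 - (8 - 319/40)**2 = -15130 - (1/40)**2 = -15130 - 1*1/1600 = -15130 - 1/1600 = -24208001/1600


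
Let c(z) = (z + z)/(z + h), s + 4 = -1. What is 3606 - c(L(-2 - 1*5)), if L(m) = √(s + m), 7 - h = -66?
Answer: 19259622/5341 - 292*I*√3/5341 ≈ 3606.0 - 0.094694*I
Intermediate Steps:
s = -5 (s = -4 - 1 = -5)
h = 73 (h = 7 - 1*(-66) = 7 + 66 = 73)
L(m) = √(-5 + m)
c(z) = 2*z/(73 + z) (c(z) = (z + z)/(z + 73) = (2*z)/(73 + z) = 2*z/(73 + z))
3606 - c(L(-2 - 1*5)) = 3606 - 2*√(-5 + (-2 - 1*5))/(73 + √(-5 + (-2 - 1*5))) = 3606 - 2*√(-5 + (-2 - 5))/(73 + √(-5 + (-2 - 5))) = 3606 - 2*√(-5 - 7)/(73 + √(-5 - 7)) = 3606 - 2*√(-12)/(73 + √(-12)) = 3606 - 2*2*I*√3/(73 + 2*I*√3) = 3606 - 4*I*√3/(73 + 2*I*√3)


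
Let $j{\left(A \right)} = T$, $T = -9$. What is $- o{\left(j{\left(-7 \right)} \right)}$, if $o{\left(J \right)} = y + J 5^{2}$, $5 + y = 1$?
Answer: $229$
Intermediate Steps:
$y = -4$ ($y = -5 + 1 = -4$)
$j{\left(A \right)} = -9$
$o{\left(J \right)} = -4 + 25 J$ ($o{\left(J \right)} = -4 + J 5^{2} = -4 + J 25 = -4 + 25 J$)
$- o{\left(j{\left(-7 \right)} \right)} = - (-4 + 25 \left(-9\right)) = - (-4 - 225) = \left(-1\right) \left(-229\right) = 229$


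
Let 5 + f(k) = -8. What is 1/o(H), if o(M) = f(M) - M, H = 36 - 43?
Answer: -1/6 ≈ -0.16667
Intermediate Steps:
f(k) = -13 (f(k) = -5 - 8 = -13)
H = -7
o(M) = -13 - M
1/o(H) = 1/(-13 - 1*(-7)) = 1/(-13 + 7) = 1/(-6) = -1/6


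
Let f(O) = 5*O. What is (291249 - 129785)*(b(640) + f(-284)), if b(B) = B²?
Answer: 65906375520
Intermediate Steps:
(291249 - 129785)*(b(640) + f(-284)) = (291249 - 129785)*(640² + 5*(-284)) = 161464*(409600 - 1420) = 161464*408180 = 65906375520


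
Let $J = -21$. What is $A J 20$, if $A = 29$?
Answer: $-12180$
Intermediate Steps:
$A J 20 = 29 \left(-21\right) 20 = \left(-609\right) 20 = -12180$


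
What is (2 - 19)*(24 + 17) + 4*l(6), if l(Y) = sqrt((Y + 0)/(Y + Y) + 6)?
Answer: -697 + 2*sqrt(26) ≈ -686.80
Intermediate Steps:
l(Y) = sqrt(26)/2 (l(Y) = sqrt(Y/((2*Y)) + 6) = sqrt(Y*(1/(2*Y)) + 6) = sqrt(1/2 + 6) = sqrt(13/2) = sqrt(26)/2)
(2 - 19)*(24 + 17) + 4*l(6) = (2 - 19)*(24 + 17) + 4*(sqrt(26)/2) = -17*41 + 2*sqrt(26) = -697 + 2*sqrt(26)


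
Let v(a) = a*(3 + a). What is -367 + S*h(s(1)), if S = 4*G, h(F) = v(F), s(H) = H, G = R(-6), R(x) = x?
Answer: -463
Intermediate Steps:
G = -6
h(F) = F*(3 + F)
S = -24 (S = 4*(-6) = -24)
-367 + S*h(s(1)) = -367 - 24*(3 + 1) = -367 - 24*4 = -367 - 96 = -463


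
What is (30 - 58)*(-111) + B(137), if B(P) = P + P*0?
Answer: 3245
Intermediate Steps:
B(P) = P (B(P) = P + 0 = P)
(30 - 58)*(-111) + B(137) = (30 - 58)*(-111) + 137 = -28*(-111) + 137 = 3108 + 137 = 3245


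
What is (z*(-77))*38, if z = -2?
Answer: 5852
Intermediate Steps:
(z*(-77))*38 = -2*(-77)*38 = 154*38 = 5852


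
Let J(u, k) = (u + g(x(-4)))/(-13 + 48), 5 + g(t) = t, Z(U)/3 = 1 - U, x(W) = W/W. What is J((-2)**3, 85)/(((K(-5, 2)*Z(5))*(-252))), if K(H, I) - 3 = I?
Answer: -1/44100 ≈ -2.2676e-5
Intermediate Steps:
x(W) = 1
K(H, I) = 3 + I
Z(U) = 3 - 3*U (Z(U) = 3*(1 - U) = 3 - 3*U)
g(t) = -5 + t
J(u, k) = -4/35 + u/35 (J(u, k) = (u + (-5 + 1))/(-13 + 48) = (u - 4)/35 = (-4 + u)*(1/35) = -4/35 + u/35)
J((-2)**3, 85)/(((K(-5, 2)*Z(5))*(-252))) = (-4/35 + (1/35)*(-2)**3)/((((3 + 2)*(3 - 3*5))*(-252))) = (-4/35 + (1/35)*(-8))/(((5*(3 - 15))*(-252))) = (-4/35 - 8/35)/(((5*(-12))*(-252))) = -12/(35*((-60*(-252)))) = -12/35/15120 = -12/35*1/15120 = -1/44100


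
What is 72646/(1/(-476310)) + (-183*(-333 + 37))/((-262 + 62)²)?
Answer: -173010081293229/5000 ≈ -3.4602e+10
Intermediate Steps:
72646/(1/(-476310)) + (-183*(-333 + 37))/((-262 + 62)²) = 72646/(-1/476310) + (-183*(-296))/((-200)²) = 72646*(-476310) + 54168/40000 = -34602016260 + 54168*(1/40000) = -34602016260 + 6771/5000 = -173010081293229/5000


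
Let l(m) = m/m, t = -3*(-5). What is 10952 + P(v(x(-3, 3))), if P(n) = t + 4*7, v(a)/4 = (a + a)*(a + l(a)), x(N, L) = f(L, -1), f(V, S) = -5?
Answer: 10995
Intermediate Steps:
t = 15
x(N, L) = -5
l(m) = 1
v(a) = 8*a*(1 + a) (v(a) = 4*((a + a)*(a + 1)) = 4*((2*a)*(1 + a)) = 4*(2*a*(1 + a)) = 8*a*(1 + a))
P(n) = 43 (P(n) = 15 + 4*7 = 15 + 28 = 43)
10952 + P(v(x(-3, 3))) = 10952 + 43 = 10995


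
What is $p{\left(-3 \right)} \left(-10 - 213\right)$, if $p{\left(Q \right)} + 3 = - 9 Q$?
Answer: $-5352$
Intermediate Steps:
$p{\left(Q \right)} = -3 - 9 Q$
$p{\left(-3 \right)} \left(-10 - 213\right) = \left(-3 - -27\right) \left(-10 - 213\right) = \left(-3 + 27\right) \left(-10 - 213\right) = 24 \left(-223\right) = -5352$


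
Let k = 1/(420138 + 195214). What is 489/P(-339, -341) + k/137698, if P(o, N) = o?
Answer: -13811436570335/9574799585648 ≈ -1.4425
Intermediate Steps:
k = 1/615352 ≈ 1.6251e-6
489/P(-339, -341) + k/137698 = 489/(-339) + (1/615352)/137698 = 489*(-1/339) + (1/615352)*(1/137698) = -163/113 + 1/84732739696 = -13811436570335/9574799585648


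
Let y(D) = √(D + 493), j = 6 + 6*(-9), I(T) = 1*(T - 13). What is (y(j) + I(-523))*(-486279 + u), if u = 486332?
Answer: -28408 + 53*√445 ≈ -27290.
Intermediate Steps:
I(T) = -13 + T (I(T) = 1*(-13 + T) = -13 + T)
j = -48 (j = 6 - 54 = -48)
y(D) = √(493 + D)
(y(j) + I(-523))*(-486279 + u) = (√(493 - 48) + (-13 - 523))*(-486279 + 486332) = (√445 - 536)*53 = (-536 + √445)*53 = -28408 + 53*√445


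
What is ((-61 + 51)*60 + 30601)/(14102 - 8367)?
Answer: 30001/5735 ≈ 5.2312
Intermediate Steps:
((-61 + 51)*60 + 30601)/(14102 - 8367) = (-10*60 + 30601)/5735 = (-600 + 30601)*(1/5735) = 30001*(1/5735) = 30001/5735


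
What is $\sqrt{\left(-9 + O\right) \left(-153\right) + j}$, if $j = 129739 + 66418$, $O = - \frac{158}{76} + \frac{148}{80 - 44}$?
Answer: $\frac{\sqrt{284790126}}{38} \approx 444.1$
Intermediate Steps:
$O = \frac{695}{342}$ ($O = \left(-158\right) \frac{1}{76} + \frac{148}{36} = - \frac{79}{38} + 148 \cdot \frac{1}{36} = - \frac{79}{38} + \frac{37}{9} = \frac{695}{342} \approx 2.0322$)
$j = 196157$
$\sqrt{\left(-9 + O\right) \left(-153\right) + j} = \sqrt{\left(-9 + \frac{695}{342}\right) \left(-153\right) + 196157} = \sqrt{\left(- \frac{2383}{342}\right) \left(-153\right) + 196157} = \sqrt{\frac{40511}{38} + 196157} = \sqrt{\frac{7494477}{38}} = \frac{\sqrt{284790126}}{38}$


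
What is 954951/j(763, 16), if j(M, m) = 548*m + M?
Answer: 318317/3177 ≈ 100.19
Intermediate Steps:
j(M, m) = M + 548*m
954951/j(763, 16) = 954951/(763 + 548*16) = 954951/(763 + 8768) = 954951/9531 = 954951*(1/9531) = 318317/3177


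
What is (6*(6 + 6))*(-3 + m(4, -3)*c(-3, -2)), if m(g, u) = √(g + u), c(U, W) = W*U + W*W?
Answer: 504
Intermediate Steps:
c(U, W) = W² + U*W (c(U, W) = U*W + W² = W² + U*W)
(6*(6 + 6))*(-3 + m(4, -3)*c(-3, -2)) = (6*(6 + 6))*(-3 + √(4 - 3)*(-2*(-3 - 2))) = (6*12)*(-3 + √1*(-2*(-5))) = 72*(-3 + 1*10) = 72*(-3 + 10) = 72*7 = 504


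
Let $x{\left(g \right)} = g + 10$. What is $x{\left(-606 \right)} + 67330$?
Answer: $66734$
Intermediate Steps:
$x{\left(g \right)} = 10 + g$
$x{\left(-606 \right)} + 67330 = \left(10 - 606\right) + 67330 = -596 + 67330 = 66734$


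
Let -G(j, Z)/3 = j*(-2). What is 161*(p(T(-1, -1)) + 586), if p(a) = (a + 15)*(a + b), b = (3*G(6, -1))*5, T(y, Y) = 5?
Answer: 1849246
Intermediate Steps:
G(j, Z) = 6*j (G(j, Z) = -3*j*(-2) = -(-6)*j = 6*j)
b = 540 (b = (3*(6*6))*5 = (3*36)*5 = 108*5 = 540)
p(a) = (15 + a)*(540 + a) (p(a) = (a + 15)*(a + 540) = (15 + a)*(540 + a))
161*(p(T(-1, -1)) + 586) = 161*((8100 + 5² + 555*5) + 586) = 161*((8100 + 25 + 2775) + 586) = 161*(10900 + 586) = 161*11486 = 1849246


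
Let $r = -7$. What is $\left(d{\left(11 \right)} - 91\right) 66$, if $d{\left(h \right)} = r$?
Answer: $-6468$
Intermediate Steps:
$d{\left(h \right)} = -7$
$\left(d{\left(11 \right)} - 91\right) 66 = \left(-7 - 91\right) 66 = \left(-98\right) 66 = -6468$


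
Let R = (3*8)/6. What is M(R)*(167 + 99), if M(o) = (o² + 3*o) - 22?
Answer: 1596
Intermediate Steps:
R = 4 (R = 24*(⅙) = 4)
M(o) = -22 + o² + 3*o
M(R)*(167 + 99) = (-22 + 4² + 3*4)*(167 + 99) = (-22 + 16 + 12)*266 = 6*266 = 1596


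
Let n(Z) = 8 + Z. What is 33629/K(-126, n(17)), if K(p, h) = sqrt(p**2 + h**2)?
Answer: 33629*sqrt(16501)/16501 ≈ 261.79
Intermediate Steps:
K(p, h) = sqrt(h**2 + p**2)
33629/K(-126, n(17)) = 33629/(sqrt((8 + 17)**2 + (-126)**2)) = 33629/(sqrt(25**2 + 15876)) = 33629/(sqrt(625 + 15876)) = 33629/(sqrt(16501)) = 33629*(sqrt(16501)/16501) = 33629*sqrt(16501)/16501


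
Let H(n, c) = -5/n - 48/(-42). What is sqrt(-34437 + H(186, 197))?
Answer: I*sqrt(58375848342)/1302 ≈ 185.57*I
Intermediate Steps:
H(n, c) = 8/7 - 5/n (H(n, c) = -5/n - 48*(-1/42) = -5/n + 8/7 = 8/7 - 5/n)
sqrt(-34437 + H(186, 197)) = sqrt(-34437 + (8/7 - 5/186)) = sqrt(-34437 + 1453/1302) = sqrt(-44835521/1302) = I*sqrt(58375848342)/1302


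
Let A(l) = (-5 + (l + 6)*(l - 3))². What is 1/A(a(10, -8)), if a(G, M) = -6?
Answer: 1/25 ≈ 0.040000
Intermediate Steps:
A(l) = (-5 + (-3 + l)*(6 + l))² (A(l) = (-5 + (6 + l)*(-3 + l))² = (-5 + (-3 + l)*(6 + l))²)
1/A(a(10, -8)) = 1/((-23 + (-6)² + 3*(-6))²) = 1/((-23 + 36 - 18)²) = 1/((-5)²) = 1/25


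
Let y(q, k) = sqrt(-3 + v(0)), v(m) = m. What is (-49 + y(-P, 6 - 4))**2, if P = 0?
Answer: (49 - I*sqrt(3))**2 ≈ 2398.0 - 169.74*I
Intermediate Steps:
y(q, k) = I*sqrt(3) (y(q, k) = sqrt(-3 + 0) = sqrt(-3) = I*sqrt(3))
(-49 + y(-P, 6 - 4))**2 = (-49 + I*sqrt(3))**2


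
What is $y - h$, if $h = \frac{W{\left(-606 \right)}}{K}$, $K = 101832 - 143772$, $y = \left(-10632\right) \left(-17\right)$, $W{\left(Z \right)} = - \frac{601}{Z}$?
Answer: $\frac{4593724436761}{25415640} \approx 1.8074 \cdot 10^{5}$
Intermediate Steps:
$y = 180744$
$K = -41940$
$h = - \frac{601}{25415640}$ ($h = \frac{\left(-601\right) \frac{1}{-606}}{-41940} = \left(-601\right) \left(- \frac{1}{606}\right) \left(- \frac{1}{41940}\right) = \frac{601}{606} \left(- \frac{1}{41940}\right) = - \frac{601}{25415640} \approx -2.3647 \cdot 10^{-5}$)
$y - h = 180744 - - \frac{601}{25415640} = 180744 + \frac{601}{25415640} = \frac{4593724436761}{25415640}$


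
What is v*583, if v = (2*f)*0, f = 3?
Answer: 0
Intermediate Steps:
v = 0 (v = (2*3)*0 = 6*0 = 0)
v*583 = 0*583 = 0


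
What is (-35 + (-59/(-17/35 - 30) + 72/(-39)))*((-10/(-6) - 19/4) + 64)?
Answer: -29498774/13871 ≈ -2126.7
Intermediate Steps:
(-35 + (-59/(-17/35 - 30) + 72/(-39)))*((-10/(-6) - 19/4) + 64) = (-35 + (-59/(-17*1/35 - 30) + 72*(-1/39)))*((-10*(-⅙) - 19*¼) + 64) = (-35 + (-59/(-17/35 - 30) - 24/13))*((5/3 - 19/4) + 64) = (-35 + (-59/(-1067/35) - 24/13))*(-37/12 + 64) = (-35 + (-59*(-35/1067) - 24/13))*(731/12) = (-35 + (2065/1067 - 24/13))*(731/12) = (-35 + 1237/13871)*(731/12) = -484248/13871*731/12 = -29498774/13871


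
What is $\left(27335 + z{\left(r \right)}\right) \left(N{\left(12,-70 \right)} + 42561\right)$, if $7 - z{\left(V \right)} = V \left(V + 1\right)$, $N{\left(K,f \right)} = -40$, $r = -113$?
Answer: $624463406$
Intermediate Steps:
$z{\left(V \right)} = 7 - V \left(1 + V\right)$ ($z{\left(V \right)} = 7 - V \left(V + 1\right) = 7 - V \left(1 + V\right)$)
$\left(27335 + z{\left(r \right)}\right) \left(N{\left(12,-70 \right)} + 42561\right) = \left(27335 - 12649\right) \left(-40 + 42561\right) = \left(27335 + \left(7 + 113 - 12769\right)\right) 42521 = \left(27335 - 12649\right) 42521 = 14686 \cdot 42521 = 624463406$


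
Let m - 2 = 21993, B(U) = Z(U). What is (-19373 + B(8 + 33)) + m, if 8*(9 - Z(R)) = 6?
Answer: 10521/4 ≈ 2630.3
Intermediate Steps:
Z(R) = 33/4 (Z(R) = 9 - ⅛*6 = 9 - ¾ = 33/4)
B(U) = 33/4
m = 21995 (m = 2 + 21993 = 21995)
(-19373 + B(8 + 33)) + m = (-19373 + 33/4) + 21995 = -77459/4 + 21995 = 10521/4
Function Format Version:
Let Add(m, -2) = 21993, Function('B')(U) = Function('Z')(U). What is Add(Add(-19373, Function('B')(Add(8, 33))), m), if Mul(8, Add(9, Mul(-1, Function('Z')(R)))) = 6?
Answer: Rational(10521, 4) ≈ 2630.3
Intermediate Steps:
Function('Z')(R) = Rational(33, 4) (Function('Z')(R) = Add(9, Mul(Rational(-1, 8), 6)) = Add(9, Rational(-3, 4)) = Rational(33, 4))
Function('B')(U) = Rational(33, 4)
m = 21995 (m = Add(2, 21993) = 21995)
Add(Add(-19373, Function('B')(Add(8, 33))), m) = Add(Add(-19373, Rational(33, 4)), 21995) = Add(Rational(-77459, 4), 21995) = Rational(10521, 4)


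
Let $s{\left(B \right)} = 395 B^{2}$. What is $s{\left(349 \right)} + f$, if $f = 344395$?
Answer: $48455790$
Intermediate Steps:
$s{\left(349 \right)} + f = 395 \cdot 349^{2} + 344395 = 395 \cdot 121801 + 344395 = 48111395 + 344395 = 48455790$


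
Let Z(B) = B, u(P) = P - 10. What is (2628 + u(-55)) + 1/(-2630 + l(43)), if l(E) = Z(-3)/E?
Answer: 289857316/113093 ≈ 2563.0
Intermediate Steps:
u(P) = -10 + P
l(E) = -3/E
(2628 + u(-55)) + 1/(-2630 + l(43)) = (2628 + (-10 - 55)) + 1/(-2630 - 3/43) = (2628 - 65) + 1/(-2630 - 3*1/43) = 2563 + 1/(-2630 - 3/43) = 2563 + 1/(-113093/43) = 2563 - 43/113093 = 289857316/113093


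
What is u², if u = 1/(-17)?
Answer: 1/289 ≈ 0.0034602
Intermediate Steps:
u = -1/17 ≈ -0.058824
u² = (-1/17)² = 1/289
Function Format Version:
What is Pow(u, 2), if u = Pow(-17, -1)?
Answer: Rational(1, 289) ≈ 0.0034602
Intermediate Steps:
u = Rational(-1, 17) ≈ -0.058824
Pow(u, 2) = Pow(Rational(-1, 17), 2) = Rational(1, 289)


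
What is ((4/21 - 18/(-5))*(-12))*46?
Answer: -73232/35 ≈ -2092.3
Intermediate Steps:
((4/21 - 18/(-5))*(-12))*46 = ((4*(1/21) - 18*(-⅕))*(-12))*46 = ((4/21 + 18/5)*(-12))*46 = ((398/105)*(-12))*46 = -1592/35*46 = -73232/35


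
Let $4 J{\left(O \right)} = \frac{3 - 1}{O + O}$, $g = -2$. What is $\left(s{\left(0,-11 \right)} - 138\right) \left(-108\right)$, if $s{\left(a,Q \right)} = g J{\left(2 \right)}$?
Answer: $14931$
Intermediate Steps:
$J{\left(O \right)} = \frac{1}{4 O}$ ($J{\left(O \right)} = \frac{\left(3 - 1\right) \frac{1}{O + O}}{4} = \frac{2 \frac{1}{2 O}}{4} = \frac{1}{4 O}$)
$s{\left(a,Q \right)} = - \frac{1}{4}$ ($s{\left(a,Q \right)} = - 2 \frac{1}{4 \cdot 2} = - 2 \cdot \frac{1}{4} \cdot \frac{1}{2} = \left(-2\right) \frac{1}{8} = - \frac{1}{4}$)
$\left(s{\left(0,-11 \right)} - 138\right) \left(-108\right) = \left(- \frac{1}{4} - 138\right) \left(-108\right) = \left(- \frac{553}{4}\right) \left(-108\right) = 14931$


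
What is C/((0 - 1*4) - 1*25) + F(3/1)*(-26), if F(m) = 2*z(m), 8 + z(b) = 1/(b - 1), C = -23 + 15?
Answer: 11318/29 ≈ 390.28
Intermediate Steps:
C = -8
z(b) = -8 + 1/(-1 + b) (z(b) = -8 + 1/(b - 1) = -8 + 1/(-1 + b))
F(m) = 2*(9 - 8*m)/(-1 + m) (F(m) = 2*((9 - 8*m)/(-1 + m)) = 2*(9 - 8*m)/(-1 + m))
C/((0 - 1*4) - 1*25) + F(3/1)*(-26) = -8/((0 - 1*4) - 1*25) + (2*(9 - 24/1)/(-1 + 3/1))*(-26) = -8/((0 - 4) - 25) + (2*(9 - 24)/(-1 + 3*1))*(-26) = -8/(-4 - 25) + (2*(9 - 8*3)/(-1 + 3))*(-26) = -8/(-29) + (2*(9 - 24)/2)*(-26) = -8*(-1/29) + (2*(1/2)*(-15))*(-26) = 8/29 - 15*(-26) = 8/29 + 390 = 11318/29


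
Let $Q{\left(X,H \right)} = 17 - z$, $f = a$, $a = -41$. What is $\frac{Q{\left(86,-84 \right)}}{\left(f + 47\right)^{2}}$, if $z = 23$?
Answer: $- \frac{1}{6} \approx -0.16667$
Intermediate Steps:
$f = -41$
$Q{\left(X,H \right)} = -6$ ($Q{\left(X,H \right)} = 17 - 23 = -6$)
$\frac{Q{\left(86,-84 \right)}}{\left(f + 47\right)^{2}} = - \frac{6}{\left(-41 + 47\right)^{2}} = - \frac{6}{6^{2}} = - \frac{6}{36} = \left(-6\right) \frac{1}{36} = - \frac{1}{6}$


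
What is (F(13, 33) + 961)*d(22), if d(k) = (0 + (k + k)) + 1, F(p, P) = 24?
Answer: 44325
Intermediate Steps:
d(k) = 1 + 2*k (d(k) = (0 + 2*k) + 1 = 2*k + 1 = 1 + 2*k)
(F(13, 33) + 961)*d(22) = (24 + 961)*(1 + 2*22) = 985*(1 + 44) = 985*45 = 44325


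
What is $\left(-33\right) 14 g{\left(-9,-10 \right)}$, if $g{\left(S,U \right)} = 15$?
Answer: $-6930$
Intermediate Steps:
$\left(-33\right) 14 g{\left(-9,-10 \right)} = \left(-33\right) 14 \cdot 15 = \left(-462\right) 15 = -6930$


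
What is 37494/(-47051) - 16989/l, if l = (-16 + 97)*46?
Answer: -313017361/58437342 ≈ -5.3565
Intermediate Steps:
l = 3726 (l = 81*46 = 3726)
37494/(-47051) - 16989/l = 37494/(-47051) - 16989/3726 = 37494*(-1/47051) - 16989*1/3726 = -37494/47051 - 5663/1242 = -313017361/58437342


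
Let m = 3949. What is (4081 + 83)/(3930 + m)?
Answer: 4164/7879 ≈ 0.52849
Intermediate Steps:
(4081 + 83)/(3930 + m) = (4081 + 83)/(3930 + 3949) = 4164/7879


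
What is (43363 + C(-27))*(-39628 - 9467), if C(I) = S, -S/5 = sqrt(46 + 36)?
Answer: -2128906485 + 245475*sqrt(82) ≈ -2.1267e+9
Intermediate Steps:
S = -5*sqrt(82) (S = -5*sqrt(46 + 36) = -5*sqrt(82) ≈ -45.277)
C(I) = -5*sqrt(82)
(43363 + C(-27))*(-39628 - 9467) = (43363 - 5*sqrt(82))*(-39628 - 9467) = (43363 - 5*sqrt(82))*(-49095) = -2128906485 + 245475*sqrt(82)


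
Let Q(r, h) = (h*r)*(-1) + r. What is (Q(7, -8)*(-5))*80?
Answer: -25200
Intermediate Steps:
Q(r, h) = r - h*r (Q(r, h) = -h*r + r = r - h*r)
(Q(7, -8)*(-5))*80 = ((7*(1 - 1*(-8)))*(-5))*80 = ((7*(1 + 8))*(-5))*80 = ((7*9)*(-5))*80 = (63*(-5))*80 = -315*80 = -25200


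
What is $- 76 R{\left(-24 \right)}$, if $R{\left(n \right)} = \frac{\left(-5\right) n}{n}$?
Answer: $380$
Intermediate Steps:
$R{\left(n \right)} = -5$
$- 76 R{\left(-24 \right)} = \left(-76\right) \left(-5\right) = 380$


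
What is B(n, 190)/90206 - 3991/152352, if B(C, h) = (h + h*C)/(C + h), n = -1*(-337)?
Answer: -3911790337/157447717344 ≈ -0.024845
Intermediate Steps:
n = 337
B(C, h) = (h + C*h)/(C + h)
B(n, 190)/90206 - 3991/152352 = (190*(1 + 337)/(337 + 190))/90206 - 3991/152352 = (190*338/527)*(1/90206) - 3991*1/152352 = (190*(1/527)*338)*(1/90206) - 3991/152352 = (64220/527)*(1/90206) - 3991/152352 = 32110/23769281 - 3991/152352 = -3911790337/157447717344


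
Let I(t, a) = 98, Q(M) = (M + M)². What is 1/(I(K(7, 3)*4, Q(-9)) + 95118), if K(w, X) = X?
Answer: 1/95216 ≈ 1.0502e-5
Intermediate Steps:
Q(M) = 4*M² (Q(M) = (2*M)² = 4*M²)
1/(I(K(7, 3)*4, Q(-9)) + 95118) = 1/(98 + 95118) = 1/95216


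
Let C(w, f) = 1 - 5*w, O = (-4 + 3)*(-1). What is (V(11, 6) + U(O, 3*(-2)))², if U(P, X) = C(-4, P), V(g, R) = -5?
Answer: 256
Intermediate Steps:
O = 1 (O = -1*(-1) = 1)
U(P, X) = 21 (U(P, X) = 1 - 5*(-4) = 1 + 20 = 21)
(V(11, 6) + U(O, 3*(-2)))² = (-5 + 21)² = 16² = 256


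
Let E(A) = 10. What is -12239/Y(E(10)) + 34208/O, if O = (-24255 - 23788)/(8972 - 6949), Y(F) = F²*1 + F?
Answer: -8200304517/5284730 ≈ -1551.7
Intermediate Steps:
Y(F) = F + F² (Y(F) = F² + F = F + F²)
O = -48043/2023 ≈ -23.748
-12239/Y(E(10)) + 34208/O = -12239*1/(10*(1 + 10)) + 34208/(-48043/2023) = -12239/(10*11) + 34208*(-2023/48043) = -12239/110 - 69202784/48043 = -8200304517/5284730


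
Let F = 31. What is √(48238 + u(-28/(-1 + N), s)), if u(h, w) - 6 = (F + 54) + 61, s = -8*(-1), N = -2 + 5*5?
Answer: √48390 ≈ 219.98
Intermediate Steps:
N = 23 (N = -2 + 25 = 23)
s = 8
u(h, w) = 152 (u(h, w) = 6 + ((31 + 54) + 61) = 6 + (85 + 61) = 6 + 146 = 152)
√(48238 + u(-28/(-1 + N), s)) = √(48238 + 152) = √48390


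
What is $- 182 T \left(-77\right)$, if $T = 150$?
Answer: $2102100$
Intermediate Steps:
$- 182 T \left(-77\right) = \left(-182\right) 150 \left(-77\right) = \left(-27300\right) \left(-77\right) = 2102100$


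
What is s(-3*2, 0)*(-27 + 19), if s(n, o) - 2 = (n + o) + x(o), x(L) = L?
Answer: 32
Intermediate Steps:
s(n, o) = 2 + n + 2*o (s(n, o) = 2 + ((n + o) + o) = 2 + (n + 2*o) = 2 + n + 2*o)
s(-3*2, 0)*(-27 + 19) = (2 - 3*2 + 2*0)*(-27 + 19) = (2 - 6 + 0)*(-8) = -4*(-8) = 32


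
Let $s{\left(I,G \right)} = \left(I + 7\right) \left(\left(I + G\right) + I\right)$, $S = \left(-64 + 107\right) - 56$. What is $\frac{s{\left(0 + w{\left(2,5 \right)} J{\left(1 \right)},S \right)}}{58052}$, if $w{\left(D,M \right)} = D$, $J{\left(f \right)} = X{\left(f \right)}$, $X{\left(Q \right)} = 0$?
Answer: $- \frac{91}{58052} \approx -0.0015676$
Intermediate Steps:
$J{\left(f \right)} = 0$
$S = -13$ ($S = 43 - 56 = -13$)
$s{\left(I,G \right)} = \left(7 + I\right) \left(G + 2 I\right)$ ($s{\left(I,G \right)} = \left(7 + I\right) \left(\left(G + I\right) + I\right) = \left(7 + I\right) \left(G + 2 I\right)$)
$\frac{s{\left(0 + w{\left(2,5 \right)} J{\left(1 \right)},S \right)}}{58052} = \frac{2 \left(0 + 2 \cdot 0\right)^{2} + 7 \left(-13\right) + 14 \left(0 + 2 \cdot 0\right) - 13 \left(0 + 2 \cdot 0\right)}{58052} = \left(2 \left(0 + 0\right)^{2} - 91 + 14 \left(0 + 0\right) - 13 \left(0 + 0\right)\right) \frac{1}{58052} = \left(2 \cdot 0^{2} - 91 + 14 \cdot 0 - 0\right) \frac{1}{58052} = \left(2 \cdot 0 - 91 + 0 + 0\right) \frac{1}{58052} = \left(0 - 91 + 0 + 0\right) \frac{1}{58052} = \left(-91\right) \frac{1}{58052} = - \frac{91}{58052}$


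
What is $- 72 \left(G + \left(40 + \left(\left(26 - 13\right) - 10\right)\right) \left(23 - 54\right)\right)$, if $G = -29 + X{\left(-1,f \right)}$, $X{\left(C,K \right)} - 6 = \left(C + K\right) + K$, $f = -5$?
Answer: $98424$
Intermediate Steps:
$X{\left(C,K \right)} = 6 + C + 2 K$ ($X{\left(C,K \right)} = 6 + \left(\left(C + K\right) + K\right) = 6 + \left(C + 2 K\right) = 6 + C + 2 K$)
$G = -34$ ($G = -29 + \left(6 - 1 + 2 \left(-5\right)\right) = -29 - 5 = -34$)
$- 72 \left(G + \left(40 + \left(\left(26 - 13\right) - 10\right)\right) \left(23 - 54\right)\right) = - 72 \left(-34 + \left(40 + \left(\left(26 - 13\right) - 10\right)\right) \left(23 - 54\right)\right) = - 72 \left(-34 + \left(40 + \left(13 - 10\right)\right) \left(-31\right)\right) = - 72 \left(-34 + \left(40 + 3\right) \left(-31\right)\right) = - 72 \left(-34 + 43 \left(-31\right)\right) = - 72 \left(-34 - 1333\right) = \left(-72\right) \left(-1367\right) = 98424$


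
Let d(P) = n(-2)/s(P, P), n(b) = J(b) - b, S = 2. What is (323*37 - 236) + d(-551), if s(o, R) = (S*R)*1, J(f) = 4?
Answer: 6454962/551 ≈ 11715.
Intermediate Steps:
s(o, R) = 2*R (s(o, R) = (2*R)*1 = 2*R)
n(b) = 4 - b
d(P) = 3/P (d(P) = (4 - 1*(-2))/((2*P)) = (4 + 2)*(1/(2*P)) = 6*(1/(2*P)) = 3/P)
(323*37 - 236) + d(-551) = (323*37 - 236) + 3/(-551) = (11951 - 236) + 3*(-1/551) = 11715 - 3/551 = 6454962/551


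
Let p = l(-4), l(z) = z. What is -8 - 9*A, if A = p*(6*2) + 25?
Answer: 199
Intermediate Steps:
p = -4
A = -23 (A = -24*2 + 25 = -4*12 + 25 = -48 + 25 = -23)
-8 - 9*A = -8 - 9*(-23) = -8 + 207 = 199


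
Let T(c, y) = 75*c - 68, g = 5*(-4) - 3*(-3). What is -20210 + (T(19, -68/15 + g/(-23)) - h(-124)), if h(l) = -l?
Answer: -18977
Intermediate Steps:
g = -11 (g = -20 + 9 = -11)
T(c, y) = -68 + 75*c
-20210 + (T(19, -68/15 + g/(-23)) - h(-124)) = -20210 + ((-68 + 75*19) - (-1)*(-124)) = -20210 + ((-68 + 1425) - 1*124) = -20210 + (1357 - 124) = -20210 + 1233 = -18977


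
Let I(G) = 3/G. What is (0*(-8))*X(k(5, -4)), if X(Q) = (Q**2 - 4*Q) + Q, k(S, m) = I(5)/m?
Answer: 0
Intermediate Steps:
k(S, m) = 3/(5*m) (k(S, m) = (3/5)/m = (3*(1/5))/m = 3/(5*m))
X(Q) = Q**2 - 3*Q
(0*(-8))*X(k(5, -4)) = (0*(-8))*(((3/5)/(-4))*(-3 + (3/5)/(-4))) = 0*(((3/5)*(-1/4))*(-3 + (3/5)*(-1/4))) = 0*(-3*(-3 - 3/20)/20) = 0*(-3/20*(-63/20)) = 0*(189/400) = 0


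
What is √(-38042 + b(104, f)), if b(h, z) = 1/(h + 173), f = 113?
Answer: 101*I*√286141/277 ≈ 195.04*I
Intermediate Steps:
b(h, z) = 1/(173 + h)
√(-38042 + b(104, f)) = √(-38042 + 1/(173 + 104)) = √(-38042 + 1/277) = √(-10537633/277) = 101*I*√286141/277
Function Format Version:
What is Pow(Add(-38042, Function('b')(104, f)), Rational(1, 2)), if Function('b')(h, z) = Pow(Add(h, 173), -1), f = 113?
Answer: Mul(Rational(101, 277), I, Pow(286141, Rational(1, 2))) ≈ Mul(195.04, I)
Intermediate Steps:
Function('b')(h, z) = Pow(Add(173, h), -1)
Pow(Add(-38042, Function('b')(104, f)), Rational(1, 2)) = Pow(Add(-38042, Pow(Add(173, 104), -1)), Rational(1, 2)) = Pow(Add(-38042, Pow(277, -1)), Rational(1, 2)) = Pow(Add(-38042, Rational(1, 277)), Rational(1, 2)) = Pow(Rational(-10537633, 277), Rational(1, 2)) = Mul(Rational(101, 277), I, Pow(286141, Rational(1, 2)))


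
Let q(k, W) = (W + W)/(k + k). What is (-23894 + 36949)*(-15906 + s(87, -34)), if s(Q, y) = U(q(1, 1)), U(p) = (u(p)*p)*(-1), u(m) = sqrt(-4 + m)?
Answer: -207652830 - 13055*I*sqrt(3) ≈ -2.0765e+8 - 22612.0*I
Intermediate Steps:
q(k, W) = W/k (q(k, W) = (2*W)/((2*k)) = (2*W)*(1/(2*k)) = W/k)
U(p) = -p*sqrt(-4 + p) (U(p) = (sqrt(-4 + p)*p)*(-1) = (p*sqrt(-4 + p))*(-1) = -p*sqrt(-4 + p))
s(Q, y) = -I*sqrt(3) (s(Q, y) = -1/1*sqrt(-4 + 1/1) = -1*1*sqrt(-4 + 1*1) = -1*1*sqrt(-4 + 1) = -1*1*sqrt(-3) = -1*1*I*sqrt(3) = -I*sqrt(3))
(-23894 + 36949)*(-15906 + s(87, -34)) = (-23894 + 36949)*(-15906 - I*sqrt(3)) = 13055*(-15906 - I*sqrt(3)) = -207652830 - 13055*I*sqrt(3)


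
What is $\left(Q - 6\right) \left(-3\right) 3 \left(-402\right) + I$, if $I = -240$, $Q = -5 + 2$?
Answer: $-32802$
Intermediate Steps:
$Q = -3$
$\left(Q - 6\right) \left(-3\right) 3 \left(-402\right) + I = \left(-3 - 6\right) \left(-3\right) 3 \left(-402\right) - 240 = \left(-9\right) \left(-3\right) 3 \left(-402\right) - 240 = 27 \cdot 3 \left(-402\right) - 240 = 81 \left(-402\right) - 240 = -32562 - 240 = -32802$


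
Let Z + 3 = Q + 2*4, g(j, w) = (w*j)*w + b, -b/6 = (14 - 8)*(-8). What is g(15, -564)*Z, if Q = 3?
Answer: 38173824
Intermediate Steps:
b = 288 (b = -6*(14 - 8)*(-8) = -36*(-8) = -6*(-48) = 288)
g(j, w) = 288 + j*w² (g(j, w) = (w*j)*w + 288 = (j*w)*w + 288 = j*w² + 288 = 288 + j*w²)
Z = 8 (Z = -3 + (3 + 2*4) = -3 + (3 + 8) = -3 + 11 = 8)
g(15, -564)*Z = (288 + 15*(-564)²)*8 = (288 + 15*318096)*8 = (288 + 4771440)*8 = 4771728*8 = 38173824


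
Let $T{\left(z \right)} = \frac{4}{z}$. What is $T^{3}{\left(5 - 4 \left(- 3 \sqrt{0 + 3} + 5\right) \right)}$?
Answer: $\frac{54080}{328509} + \frac{10496 \sqrt{3}}{109503} \approx 0.33064$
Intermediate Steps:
$T^{3}{\left(5 - 4 \left(- 3 \sqrt{0 + 3} + 5\right) \right)} = \left(\frac{4}{5 - 4 \left(- 3 \sqrt{0 + 3} + 5\right)}\right)^{3} = \left(\frac{4}{5 - 4 \left(- 3 \sqrt{3} + 5\right)}\right)^{3} = \left(\frac{4}{5 - 4 \left(5 - 3 \sqrt{3}\right)}\right)^{3} = \left(\frac{4}{5 - \left(20 - 12 \sqrt{3}\right)}\right)^{3} = \left(\frac{4}{-15 + 12 \sqrt{3}}\right)^{3} = \frac{64}{\left(-15 + 12 \sqrt{3}\right)^{3}}$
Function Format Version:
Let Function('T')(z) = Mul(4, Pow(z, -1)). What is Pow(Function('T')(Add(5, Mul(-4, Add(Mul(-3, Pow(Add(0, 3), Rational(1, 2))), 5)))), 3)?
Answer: Add(Rational(54080, 328509), Mul(Rational(10496, 109503), Pow(3, Rational(1, 2)))) ≈ 0.33064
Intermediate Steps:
Pow(Function('T')(Add(5, Mul(-4, Add(Mul(-3, Pow(Add(0, 3), Rational(1, 2))), 5)))), 3) = Pow(Mul(4, Pow(Add(5, Mul(-4, Add(Mul(-3, Pow(Add(0, 3), Rational(1, 2))), 5))), -1)), 3) = Pow(Mul(4, Pow(Add(5, Mul(-4, Add(Mul(-3, Pow(3, Rational(1, 2))), 5))), -1)), 3) = Pow(Mul(4, Pow(Add(5, Mul(-4, Add(5, Mul(-3, Pow(3, Rational(1, 2)))))), -1)), 3) = Pow(Mul(4, Pow(Add(5, Add(-20, Mul(12, Pow(3, Rational(1, 2))))), -1)), 3) = Pow(Mul(4, Pow(Add(-15, Mul(12, Pow(3, Rational(1, 2)))), -1)), 3) = Mul(64, Pow(Add(-15, Mul(12, Pow(3, Rational(1, 2)))), -3))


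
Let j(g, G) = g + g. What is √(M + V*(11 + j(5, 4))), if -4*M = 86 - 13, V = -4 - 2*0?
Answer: I*√409/2 ≈ 10.112*I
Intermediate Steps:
V = -4 (V = -4 + 0 = -4)
j(g, G) = 2*g
M = -73/4 (M = -(86 - 13)/4 = -¼*73 = -73/4 ≈ -18.250)
√(M + V*(11 + j(5, 4))) = √(-73/4 - 4*(11 + 2*5)) = √(-73/4 - 4*(11 + 10)) = √(-73/4 - 4*21) = √(-73/4 - 84) = √(-409/4) = I*√409/2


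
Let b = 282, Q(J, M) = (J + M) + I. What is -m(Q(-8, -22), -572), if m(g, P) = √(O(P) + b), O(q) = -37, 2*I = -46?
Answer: -7*√5 ≈ -15.652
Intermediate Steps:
I = -23 (I = (½)*(-46) = -23)
Q(J, M) = -23 + J + M (Q(J, M) = (J + M) - 23 = -23 + J + M)
m(g, P) = 7*√5 (m(g, P) = √(-37 + 282) = √245 = 7*√5)
-m(Q(-8, -22), -572) = -7*√5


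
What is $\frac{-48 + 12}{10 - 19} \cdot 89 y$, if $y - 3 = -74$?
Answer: $-25276$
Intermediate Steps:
$y = -71$ ($y = 3 - 74 = -71$)
$\frac{-48 + 12}{10 - 19} \cdot 89 y = \frac{-48 + 12}{10 - 19} \cdot 89 \left(-71\right) = - \frac{36}{-9} \cdot 89 \left(-71\right) = \left(-36\right) \left(- \frac{1}{9}\right) 89 \left(-71\right) = 4 \cdot 89 \left(-71\right) = 356 \left(-71\right) = -25276$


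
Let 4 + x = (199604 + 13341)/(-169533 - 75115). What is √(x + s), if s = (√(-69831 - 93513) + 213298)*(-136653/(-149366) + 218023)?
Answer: √(3881126295856830936873216322966 + 72783172767926654543986336*I*√10209)/9135523292 ≈ 2.1565e+5 + 204.31*I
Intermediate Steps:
x = -1191537/244648 (x = -4 + (199604 + 13341)/(-169533 - 75115) = -4 + 212945/(-244648) = -4 + 212945*(-1/244648) = -4 - 212945/244648 = -1191537/244648 ≈ -4.8704)
s = 3473063086212079/74683 + 65130720142*I*√10209/74683 (s = (√(-163344) + 213298)*(-136653*(-1/149366) + 218023) = (4*I*√10209 + 213298)*(136653/149366 + 218023) = (213298 + 4*I*√10209)*(32565360071/149366) = 3473063086212079/74683 + 65130720142*I*√10209/74683 ≈ 4.6504e+10 + 8.8116e+7*I)
√(x + s) = √(-1191537/244648 + (3473063086212079/74683 + 65130720142*I*√10209/74683)) = √(849677937826625145421/18271046584 + 65130720142*I*√10209/74683)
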